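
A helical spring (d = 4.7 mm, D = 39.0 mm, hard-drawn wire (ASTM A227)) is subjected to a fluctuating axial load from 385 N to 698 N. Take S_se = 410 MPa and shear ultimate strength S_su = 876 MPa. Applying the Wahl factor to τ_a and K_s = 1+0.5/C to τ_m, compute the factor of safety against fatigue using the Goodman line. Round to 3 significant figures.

C = D/d = 39.0/4.7 = 8.2979; K_W = (4C−1)/(4C−4)+0.615/C = 1.1769; K_s = 1+0.5/C = 1.0603
F_a = (F_max−F_min)/2 = 156.5 N; F_m = (F_max+F_min)/2 = 541.5 N
τ_a = K_W·8F_aD/(πd³) = 1.1769 × 149.7 = 176.18 MPa
τ_m = K_s·8F_mD/(πd³) = 1.0603 × 517.98 = 549.19 MPa
Goodman: 1/n_f = τ_a/S_se + τ_m/S_su = 176.18/410 + 549.19/876 = 0.42971 + 0.62693 = 1.0566
n_f = 1/1.0566 = 0.9464

0.946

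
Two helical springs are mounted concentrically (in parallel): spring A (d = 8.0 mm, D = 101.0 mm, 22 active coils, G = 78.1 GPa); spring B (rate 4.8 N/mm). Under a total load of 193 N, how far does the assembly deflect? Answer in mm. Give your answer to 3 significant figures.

k_A = Gd⁴/(8D³N_a) = (78.1×10³)(8.0⁴)/(8·101.0³·22) = 1.7641 N/mm
Parallel: k_eq = 1.7641 + 4.8 = 6.5641 N/mm
δ = F/k_eq = 193/6.5641 = 29.402 mm

29.4 mm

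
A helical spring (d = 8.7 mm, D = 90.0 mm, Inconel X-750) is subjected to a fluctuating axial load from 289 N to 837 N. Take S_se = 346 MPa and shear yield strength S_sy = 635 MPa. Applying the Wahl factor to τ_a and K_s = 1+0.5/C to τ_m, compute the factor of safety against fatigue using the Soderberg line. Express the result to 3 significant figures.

C = D/d = 90.0/8.7 = 10.3448; K_W = (4C−1)/(4C−4)+0.615/C = 1.1397; K_s = 1+0.5/C = 1.0483
F_a = (F_max−F_min)/2 = 274 N; F_m = (F_max+F_min)/2 = 563 N
τ_a = K_W·8F_aD/(πd³) = 1.1397 × 95.362 = 108.68 MPa
τ_m = K_s·8F_mD/(πd³) = 1.0483 × 195.94 = 205.42 MPa
Soderberg: 1/n_f = τ_a/S_se + τ_m/S_sy = 108.68/346 + 205.42/635 = 0.31412 + 0.32349 = 0.63761
n_f = 1/0.63761 = 1.568

1.57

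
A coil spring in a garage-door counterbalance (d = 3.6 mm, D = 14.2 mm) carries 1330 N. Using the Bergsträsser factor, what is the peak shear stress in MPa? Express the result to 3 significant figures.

Spring index C = D/d = 14.2/3.6 = 3.9444
K_B = (4C+2)/(4C−3) = 17.778/12.778 = 1.3913
τ₀ = 8FD/(πd³) = 8·1330·14.2/(π·3.6³) = 151088/146.57 = 1030.8 MPa
τ_max = K·τ₀ = 1.3913 × 1030.8 = 1434.2 MPa

1430 MPa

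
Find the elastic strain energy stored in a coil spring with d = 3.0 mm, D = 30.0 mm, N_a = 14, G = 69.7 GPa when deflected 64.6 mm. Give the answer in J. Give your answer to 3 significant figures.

k = Gd⁴/(8D³N_a) = (69.7×10³)(3.0⁴)/(8·30.0³·14) = 1.867 N/mm
U = ½kδ² = 0.5 × 1.867 × 64.6² = 3895.6 N·mm = 3.8956 J

3.90 J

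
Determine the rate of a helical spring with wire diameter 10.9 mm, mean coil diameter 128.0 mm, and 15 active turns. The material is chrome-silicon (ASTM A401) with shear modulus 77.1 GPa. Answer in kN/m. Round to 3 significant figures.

k = Gd⁴/(8D³N_a) = (77.1×10³ × 10.9⁴) / (8 × 128.0³ × 15)
  = 1.08833e+09 / 2.51658e+08 = 4.3246 N/mm

4.32 kN/m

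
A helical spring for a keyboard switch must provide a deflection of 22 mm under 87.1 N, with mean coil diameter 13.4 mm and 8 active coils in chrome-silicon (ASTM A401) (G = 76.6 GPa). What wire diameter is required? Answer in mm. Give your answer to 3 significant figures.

1.68 mm

Required rate k = F/δ = 87.1/22 = 3.9591 N/mm
d = (8D³N_a·k / G)^(1/4) = (8·13.4³·8·3.9591 / (76.6×10³))^0.25
  = (7.959)^0.25 = 1.6796 mm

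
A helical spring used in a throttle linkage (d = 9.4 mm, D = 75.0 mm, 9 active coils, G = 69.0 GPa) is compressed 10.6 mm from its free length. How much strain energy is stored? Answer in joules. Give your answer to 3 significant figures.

k = Gd⁴/(8D³N_a) = (69.0×10³)(9.4⁴)/(8·75.0³·9) = 17.736 N/mm
U = ½kδ² = 0.5 × 17.736 × 10.6² = 996.38 N·mm = 0.99638 J

0.996 J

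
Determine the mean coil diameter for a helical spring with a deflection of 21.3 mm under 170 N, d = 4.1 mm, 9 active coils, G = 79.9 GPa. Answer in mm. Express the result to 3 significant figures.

Required rate k = F/δ = 170/21.3 = 7.9812 N/mm
D = (Gd⁴/(8N_a·k))^(1/3) = (79.9×10³·4.1⁴/(8·9·7.9812))^(1/3)
  = (39289.9)^(1/3) = 33.9959 mm

34.0 mm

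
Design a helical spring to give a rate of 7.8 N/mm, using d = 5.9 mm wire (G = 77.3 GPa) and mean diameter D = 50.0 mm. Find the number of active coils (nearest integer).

N_a = Gd⁴/(8D³k) = (77.3×10³ × 5.9⁴)/(8 × 50.0³ × 7.8)
    = 9.36672e+07 / 7.8e+06 = 12.01 → 12 coils

12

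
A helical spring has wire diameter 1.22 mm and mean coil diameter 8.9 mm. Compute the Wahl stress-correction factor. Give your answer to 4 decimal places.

C = D/d = 8.9/1.22 = 7.2951
K_W = (4C−1)/(4C−4) + 0.615/C = 28.180/25.180 + 0.0843 = 1.2034

1.2034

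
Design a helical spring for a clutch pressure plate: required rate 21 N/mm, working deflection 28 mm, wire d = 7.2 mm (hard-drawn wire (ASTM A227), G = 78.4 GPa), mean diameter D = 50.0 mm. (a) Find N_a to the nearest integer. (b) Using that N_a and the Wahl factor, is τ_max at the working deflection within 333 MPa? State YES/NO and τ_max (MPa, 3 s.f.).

N_a = Gd⁴/(8D³k) = (78.4×10³)(7.2⁴)/(8·50.0³·21) = 10.03 → N_a = 10
Actual rate k = Gd⁴/(8D³·10) = 21.069 N/mm
Working load F = kδ = 21.069·28 = 589.93 N
C = 50.0/7.2 = 6.9444; K_W = (4C−1)/(4C−4)+0.615/C = 1.2147
τ_max = K_W·8FD/(πd³) = 1.2147·201.24 = 244.45 MPa
τ_max ≤ 333 MPa → acceptable

(a) 10 coils; (b) YES, τ_max = 244 MPa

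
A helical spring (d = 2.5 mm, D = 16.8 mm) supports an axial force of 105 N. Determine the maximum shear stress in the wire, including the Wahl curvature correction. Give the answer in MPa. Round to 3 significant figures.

351 MPa

Spring index C = D/d = 16.8/2.5 = 6.7200
K_W = (4C−1)/(4C−4) + 0.615/C = 25.880/22.880 + 0.0915 = 1.2226
τ₀ = 8FD/(πd³) = 8·105·16.8/(π·2.5³) = 14112/49.087 = 287.49 MPa
τ_max = K·τ₀ = 1.2226 × 287.49 = 351.49 MPa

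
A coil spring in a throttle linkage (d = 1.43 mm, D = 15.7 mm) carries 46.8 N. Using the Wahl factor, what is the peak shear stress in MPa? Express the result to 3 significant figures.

Spring index C = D/d = 15.7/1.43 = 10.9790
K_W = (4C−1)/(4C−4) + 0.615/C = 42.916/39.916 + 0.0560 = 1.1312
τ₀ = 8FD/(πd³) = 8·46.8·15.7/(π·1.43³) = 5878.08/9.1867 = 639.85 MPa
τ_max = K·τ₀ = 1.1312 × 639.85 = 723.78 MPa

724 MPa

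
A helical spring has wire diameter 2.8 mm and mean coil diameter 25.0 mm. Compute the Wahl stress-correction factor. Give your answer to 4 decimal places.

C = D/d = 25.0/2.8 = 8.9286
K_W = (4C−1)/(4C−4) + 0.615/C = 34.714/31.714 + 0.0689 = 1.1635

1.1635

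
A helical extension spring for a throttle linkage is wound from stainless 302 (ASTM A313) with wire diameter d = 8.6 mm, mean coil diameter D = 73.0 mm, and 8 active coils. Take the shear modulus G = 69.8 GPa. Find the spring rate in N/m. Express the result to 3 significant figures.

k = Gd⁴/(8D³N_a) = (69.8×10³ × 8.6⁴) / (8 × 73.0³ × 8)
  = 3.81812e+08 / 2.48971e+07 = 15.336 N/mm = 15336 N/m

15300 N/m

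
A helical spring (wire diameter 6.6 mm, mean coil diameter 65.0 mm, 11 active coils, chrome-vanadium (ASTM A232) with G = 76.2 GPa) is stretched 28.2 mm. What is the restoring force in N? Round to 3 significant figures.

169 N

k = Gd⁴/(8D³N_a) = (76.2×10³)(6.6⁴)/(8·65.0³·11) = 5.9828 N/mm
F = k·δ = 5.9828 × 28.2 = 168.72 N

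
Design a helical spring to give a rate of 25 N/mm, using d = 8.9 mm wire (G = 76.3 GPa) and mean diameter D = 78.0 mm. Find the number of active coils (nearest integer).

5

N_a = Gd⁴/(8D³k) = (76.3×10³ × 8.9⁴)/(8 × 78.0³ × 25)
    = 4.78723e+08 / 9.49104e+07 = 5.044 → 5 coils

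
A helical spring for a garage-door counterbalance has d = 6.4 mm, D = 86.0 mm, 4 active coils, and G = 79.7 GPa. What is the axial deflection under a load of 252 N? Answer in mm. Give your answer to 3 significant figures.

38.4 mm

k = Gd⁴/(8D³N_a) = (79.7×10³)(6.4⁴)/(8·86.0³·4) = 6.5695 N/mm
δ = F/k = 252 / 6.5695 = 38.359 mm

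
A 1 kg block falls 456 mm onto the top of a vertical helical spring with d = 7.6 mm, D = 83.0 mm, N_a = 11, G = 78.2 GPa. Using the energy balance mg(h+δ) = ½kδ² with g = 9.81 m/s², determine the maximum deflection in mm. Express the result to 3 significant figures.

43.5 mm

k = Gd⁴/(8D³N_a) = (78.2×10³)(7.6⁴)/(8·83.0³·11) = 5.1849 N/mm
W = mg = 1 × 9.81 = 9.81 N
½kδ² − Wδ − Wh = 0 → δ = (W + √(W² + 2kWh))/k
δ = (9.81 + √(96.236 + 46388.3))/5.1849 = (9.81 + 215.6)/5.1849 = 43.474 mm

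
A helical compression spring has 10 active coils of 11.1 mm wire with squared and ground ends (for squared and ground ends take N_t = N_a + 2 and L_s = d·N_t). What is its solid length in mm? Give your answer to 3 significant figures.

133 mm

squared and ground ends: N_t = N_a + 2 = 10 + 2 = 12
L_s = d·N_t = 11.1 × 12 = 133.2 mm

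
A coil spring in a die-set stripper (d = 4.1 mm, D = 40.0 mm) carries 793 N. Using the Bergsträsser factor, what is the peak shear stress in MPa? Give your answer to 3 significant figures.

Spring index C = D/d = 40.0/4.1 = 9.7561
K_B = (4C+2)/(4C−3) = 41.024/36.024 = 1.1388
τ₀ = 8FD/(πd³) = 8·793·40.0/(π·4.1³) = 253760/216.52 = 1172 MPa
τ_max = K·τ₀ = 1.1388 × 1172 = 1334.6 MPa

1330 MPa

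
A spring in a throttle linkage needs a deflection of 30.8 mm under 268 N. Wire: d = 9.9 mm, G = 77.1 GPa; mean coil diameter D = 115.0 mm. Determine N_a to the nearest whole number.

Required rate k = F/δ = 268/30.8 = 8.7013 N/mm
N_a = Gd⁴/(8D³k) = (77.1×10³ × 9.9⁴)/(8 × 115.0³ × 8.7013)
    = 7.4062e+08 / 1.05869e+08 = 6.996 → 7 coils

7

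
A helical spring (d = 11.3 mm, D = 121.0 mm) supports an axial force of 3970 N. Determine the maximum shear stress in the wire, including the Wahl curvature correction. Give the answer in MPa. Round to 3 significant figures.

962 MPa

Spring index C = D/d = 121.0/11.3 = 10.7080
K_W = (4C−1)/(4C−4) + 0.615/C = 41.832/38.832 + 0.0574 = 1.1347
τ₀ = 8FD/(πd³) = 8·3970·121.0/(π·11.3³) = 3.84296e+06/4533 = 847.78 MPa
τ_max = K·τ₀ = 1.1347 × 847.78 = 961.96 MPa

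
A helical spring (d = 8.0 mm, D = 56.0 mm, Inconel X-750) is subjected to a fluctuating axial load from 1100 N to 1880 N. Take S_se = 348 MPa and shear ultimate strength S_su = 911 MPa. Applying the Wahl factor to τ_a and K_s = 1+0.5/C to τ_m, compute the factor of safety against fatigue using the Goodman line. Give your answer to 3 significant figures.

C = D/d = 56.0/8.0 = 7.0000; K_W = (4C−1)/(4C−4)+0.615/C = 1.2129; K_s = 1+0.5/C = 1.0714
F_a = (F_max−F_min)/2 = 390 N; F_m = (F_max+F_min)/2 = 1490 N
τ_a = K_W·8F_aD/(πd³) = 1.2129 × 108.62 = 131.74 MPa
τ_m = K_s·8F_mD/(πd³) = 1.0714 × 415 = 444.64 MPa
Goodman: 1/n_f = τ_a/S_se + τ_m/S_su = 131.74/348 + 444.64/911 = 0.37858 + 0.48808 = 0.86665
n_f = 1/0.86665 = 1.154

1.15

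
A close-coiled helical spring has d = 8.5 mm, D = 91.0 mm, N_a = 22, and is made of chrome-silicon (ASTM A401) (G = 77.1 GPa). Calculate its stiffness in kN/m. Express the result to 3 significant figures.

3.03 kN/m

k = Gd⁴/(8D³N_a) = (77.1×10³ × 8.5⁴) / (8 × 91.0³ × 22)
  = 4.02467e+08 / 1.32628e+08 = 3.0345 N/mm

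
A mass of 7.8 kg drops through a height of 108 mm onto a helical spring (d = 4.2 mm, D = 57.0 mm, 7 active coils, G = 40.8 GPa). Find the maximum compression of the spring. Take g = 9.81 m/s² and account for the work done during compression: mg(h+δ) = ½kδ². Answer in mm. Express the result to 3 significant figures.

194 mm

k = Gd⁴/(8D³N_a) = (40.8×10³)(4.2⁴)/(8·57.0³·7) = 1.2242 N/mm
W = mg = 7.8 × 9.81 = 76.518 N
½kδ² − Wδ − Wh = 0 → δ = (W + √(W² + 2kWh))/k
δ = (76.518 + √(5855 + 20233.1))/1.2242 = (76.518 + 161.52)/1.2242 = 194.45 mm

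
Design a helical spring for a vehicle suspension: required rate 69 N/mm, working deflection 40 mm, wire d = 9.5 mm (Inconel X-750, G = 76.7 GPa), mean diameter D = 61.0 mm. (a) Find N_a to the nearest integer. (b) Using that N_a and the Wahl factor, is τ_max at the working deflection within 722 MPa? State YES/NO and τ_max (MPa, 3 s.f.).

N_a = Gd⁴/(8D³k) = (76.7×10³)(9.5⁴)/(8·61.0³·69) = 4.986 → N_a = 5
Actual rate k = Gd⁴/(8D³·5) = 68.808 N/mm
Working load F = kδ = 68.808·40 = 2752.3 N
C = 61.0/9.5 = 6.4211; K_W = (4C−1)/(4C−4)+0.615/C = 1.2341
τ_max = K_W·8FD/(πd³) = 1.2341·498.65 = 615.4 MPa
τ_max ≤ 722 MPa → acceptable

(a) 5 coils; (b) YES, τ_max = 615 MPa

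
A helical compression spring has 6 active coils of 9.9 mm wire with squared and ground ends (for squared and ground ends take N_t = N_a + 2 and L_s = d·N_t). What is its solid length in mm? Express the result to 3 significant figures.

squared and ground ends: N_t = N_a + 2 = 6 + 2 = 8
L_s = d·N_t = 9.9 × 8 = 79.2 mm

79.2 mm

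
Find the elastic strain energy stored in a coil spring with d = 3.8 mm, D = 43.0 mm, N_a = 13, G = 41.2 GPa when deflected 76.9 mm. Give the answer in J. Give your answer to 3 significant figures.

k = Gd⁴/(8D³N_a) = (41.2×10³)(3.8⁴)/(8·43.0³·13) = 1.0389 N/mm
U = ½kδ² = 0.5 × 1.0389 × 76.9² = 3072 N·mm = 3.072 J

3.07 J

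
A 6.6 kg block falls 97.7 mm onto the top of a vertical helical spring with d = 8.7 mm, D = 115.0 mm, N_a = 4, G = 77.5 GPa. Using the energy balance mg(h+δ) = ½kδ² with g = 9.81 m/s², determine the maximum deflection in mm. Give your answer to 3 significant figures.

45.0 mm

k = Gd⁴/(8D³N_a) = (77.5×10³)(8.7⁴)/(8·115.0³·4) = 9.1229 N/mm
W = mg = 6.6 × 9.81 = 64.746 N
½kδ² − Wδ − Wh = 0 → δ = (W + √(W² + 2kWh))/k
δ = (64.746 + √(4192 + 115418))/9.1229 = (64.746 + 345.85)/9.1229 = 45.007 mm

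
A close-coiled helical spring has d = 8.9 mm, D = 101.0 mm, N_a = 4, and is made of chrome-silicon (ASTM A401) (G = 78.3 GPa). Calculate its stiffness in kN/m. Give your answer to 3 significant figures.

14.9 kN/m

k = Gd⁴/(8D³N_a) = (78.3×10³ × 8.9⁴) / (8 × 101.0³ × 4)
  = 4.91272e+08 / 3.29696e+07 = 14.901 N/mm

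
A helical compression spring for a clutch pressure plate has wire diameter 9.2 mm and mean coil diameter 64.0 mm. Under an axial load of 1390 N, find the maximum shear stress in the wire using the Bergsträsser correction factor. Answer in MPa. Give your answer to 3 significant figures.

350 MPa

Spring index C = D/d = 64.0/9.2 = 6.9565
K_B = (4C+2)/(4C−3) = 29.826/24.826 = 1.2014
τ₀ = 8FD/(πd³) = 8·1390·64.0/(π·9.2³) = 711680/2446.3 = 290.92 MPa
τ_max = K·τ₀ = 1.2014 × 290.92 = 349.51 MPa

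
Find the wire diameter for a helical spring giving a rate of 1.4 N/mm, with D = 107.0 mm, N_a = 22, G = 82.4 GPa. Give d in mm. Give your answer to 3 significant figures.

7.78 mm

d = (8D³N_a·k / G)^(1/4) = (8·107.0³·22·1.4 / (82.4×10³))^0.25
  = (3663.2)^0.25 = 7.7798 mm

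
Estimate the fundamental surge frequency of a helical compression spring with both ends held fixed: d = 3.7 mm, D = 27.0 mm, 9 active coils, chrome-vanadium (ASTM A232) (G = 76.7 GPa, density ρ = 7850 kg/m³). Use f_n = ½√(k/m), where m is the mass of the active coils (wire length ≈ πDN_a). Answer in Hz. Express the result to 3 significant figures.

198 Hz

k = Gd⁴/(8D³N_a) = (76.7×10³)(3.7⁴)/(8·27.0³·9) = 10.143 N/mm = 10143 N/m
Wire length L = πDN_a = π·27.0·9 = 763.41 mm
m = ρ·(πd²/4)·L = 7850 × 10.752×10⁻⁶ m² × 0.76341 m = 0.064435 kg
f_n = ½√(k/m) = 0.5·√(10143/0.064435) = 0.5·√(1.5742e+05) = 198.38 Hz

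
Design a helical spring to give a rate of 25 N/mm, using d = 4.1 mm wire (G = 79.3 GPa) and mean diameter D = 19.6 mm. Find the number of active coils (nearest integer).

N_a = Gd⁴/(8D³k) = (79.3×10³ × 4.1⁴)/(8 × 19.6³ × 25)
    = 2.24083e+07 / 1.50591e+06 = 14.88 → 15 coils

15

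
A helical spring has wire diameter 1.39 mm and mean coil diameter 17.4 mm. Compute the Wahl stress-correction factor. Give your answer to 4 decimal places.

1.1142

C = D/d = 17.4/1.39 = 12.5180
K_W = (4C−1)/(4C−4) + 0.615/C = 49.072/46.072 + 0.0491 = 1.1142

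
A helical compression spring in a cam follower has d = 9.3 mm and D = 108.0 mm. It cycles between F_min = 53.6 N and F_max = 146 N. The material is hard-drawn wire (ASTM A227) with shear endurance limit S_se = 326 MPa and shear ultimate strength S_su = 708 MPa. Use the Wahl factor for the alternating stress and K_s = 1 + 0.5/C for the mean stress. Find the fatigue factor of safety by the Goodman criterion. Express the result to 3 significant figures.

C = D/d = 108.0/9.3 = 11.6129; K_W = (4C−1)/(4C−4)+0.615/C = 1.1236; K_s = 1+0.5/C = 1.0431
F_a = (F_max−F_min)/2 = 46.2 N; F_m = (F_max+F_min)/2 = 99.8 N
τ_a = K_W·8F_aD/(πd³) = 1.1236 × 15.796 = 17.749 MPa
τ_m = K_s·8F_mD/(πd³) = 1.0431 × 34.123 = 35.592 MPa
Goodman: 1/n_f = τ_a/S_se + τ_m/S_su = 17.749/326 + 35.592/708 = 0.05445 + 0.05027 = 0.10472
n_f = 1/0.10472 = 9.55

9.55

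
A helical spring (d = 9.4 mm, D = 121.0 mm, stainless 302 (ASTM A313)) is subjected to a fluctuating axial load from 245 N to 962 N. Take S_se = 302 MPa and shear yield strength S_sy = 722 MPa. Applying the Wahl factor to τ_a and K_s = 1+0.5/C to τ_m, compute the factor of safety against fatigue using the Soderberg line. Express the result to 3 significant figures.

1.23

C = D/d = 121.0/9.4 = 12.8723; K_W = (4C−1)/(4C−4)+0.615/C = 1.1109; K_s = 1+0.5/C = 1.0388
F_a = (F_max−F_min)/2 = 358.5 N; F_m = (F_max+F_min)/2 = 603.5 N
τ_a = K_W·8F_aD/(πd³) = 1.1109 × 132.99 = 147.75 MPa
τ_m = K_s·8F_mD/(πd³) = 1.0388 × 223.88 = 232.58 MPa
Soderberg: 1/n_f = τ_a/S_se + τ_m/S_sy = 147.75/302 + 232.58/722 = 0.48924 + 0.32213 = 0.81137
n_f = 1/0.81137 = 1.232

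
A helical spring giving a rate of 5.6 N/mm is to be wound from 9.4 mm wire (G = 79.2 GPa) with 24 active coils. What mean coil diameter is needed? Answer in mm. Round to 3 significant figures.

D = (Gd⁴/(8N_a·k))^(1/3) = (79.2×10³·9.4⁴/(8·24·5.6))^(1/3)
  = (575105)^(1/3) = 83.1602 mm

83.2 mm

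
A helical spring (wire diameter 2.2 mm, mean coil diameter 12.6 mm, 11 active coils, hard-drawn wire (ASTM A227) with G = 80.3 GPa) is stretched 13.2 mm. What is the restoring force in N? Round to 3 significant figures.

k = Gd⁴/(8D³N_a) = (80.3×10³)(2.2⁴)/(8·12.6³·11) = 10.686 N/mm
F = k·δ = 10.686 × 13.2 = 141.05 N

141 N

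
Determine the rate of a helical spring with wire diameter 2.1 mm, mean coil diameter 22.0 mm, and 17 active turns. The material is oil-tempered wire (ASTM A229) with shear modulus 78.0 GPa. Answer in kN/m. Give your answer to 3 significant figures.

k = Gd⁴/(8D³N_a) = (78.0×10³ × 2.1⁴) / (8 × 22.0³ × 17)
  = 1.51695e+06 / 1.44813e+06 = 1.0475 N/mm

1.05 kN/m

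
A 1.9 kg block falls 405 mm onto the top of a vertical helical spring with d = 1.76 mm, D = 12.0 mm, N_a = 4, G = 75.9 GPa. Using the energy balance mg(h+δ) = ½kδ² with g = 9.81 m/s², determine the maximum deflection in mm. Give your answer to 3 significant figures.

35.3 mm

k = Gd⁴/(8D³N_a) = (75.9×10³)(1.76⁴)/(8·12.0³·4) = 13.17 N/mm
W = mg = 1.9 × 9.81 = 18.639 N
½kδ² − Wδ − Wh = 0 → δ = (W + √(W² + 2kWh))/k
δ = (18.639 + √(347.41 + 198841))/13.17 = (18.639 + 446.31)/13.17 = 35.302 mm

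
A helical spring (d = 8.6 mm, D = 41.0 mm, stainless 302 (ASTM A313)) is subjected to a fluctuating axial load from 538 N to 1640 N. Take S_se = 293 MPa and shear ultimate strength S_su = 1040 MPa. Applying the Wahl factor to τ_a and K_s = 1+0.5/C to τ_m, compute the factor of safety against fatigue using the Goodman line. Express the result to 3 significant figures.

1.67

C = D/d = 41.0/8.6 = 4.7674; K_W = (4C−1)/(4C−4)+0.615/C = 1.3281; K_s = 1+0.5/C = 1.1049
F_a = (F_max−F_min)/2 = 551 N; F_m = (F_max+F_min)/2 = 1089 N
τ_a = K_W·8F_aD/(πd³) = 1.3281 × 90.444 = 120.12 MPa
τ_m = K_s·8F_mD/(πd³) = 1.1049 × 178.75 = 197.5 MPa
Goodman: 1/n_f = τ_a/S_se + τ_m/S_su = 120.12/293 + 197.5/1040 = 0.40995 + 0.18991 = 0.59986
n_f = 1/0.59986 = 1.667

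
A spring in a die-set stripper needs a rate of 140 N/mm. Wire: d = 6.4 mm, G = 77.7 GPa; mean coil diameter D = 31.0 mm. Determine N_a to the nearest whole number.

4

N_a = Gd⁴/(8D³k) = (77.7×10³ × 6.4⁴)/(8 × 31.0³ × 140)
    = 1.30359e+08 / 3.33659e+07 = 3.907 → 4 coils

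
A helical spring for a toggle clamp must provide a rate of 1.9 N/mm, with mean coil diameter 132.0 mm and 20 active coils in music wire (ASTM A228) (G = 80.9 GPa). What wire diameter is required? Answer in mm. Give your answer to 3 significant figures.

d = (8D³N_a·k / G)^(1/4) = (8·132.0³·20·1.9 / (80.9×10³))^0.25
  = (8642.6)^0.25 = 9.6419 mm

9.64 mm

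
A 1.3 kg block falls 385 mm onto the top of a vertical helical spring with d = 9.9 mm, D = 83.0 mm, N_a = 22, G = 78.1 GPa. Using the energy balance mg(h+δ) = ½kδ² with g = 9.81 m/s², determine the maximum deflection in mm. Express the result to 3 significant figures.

k = Gd⁴/(8D³N_a) = (78.1×10³)(9.9⁴)/(8·83.0³·22) = 7.455 N/mm
W = mg = 1.3 × 9.81 = 12.753 N
½kδ² − Wδ − Wh = 0 → δ = (W + √(W² + 2kWh))/k
δ = (12.753 + √(162.64 + 73206.2))/7.455 = (12.753 + 270.87)/7.455 = 38.044 mm

38.0 mm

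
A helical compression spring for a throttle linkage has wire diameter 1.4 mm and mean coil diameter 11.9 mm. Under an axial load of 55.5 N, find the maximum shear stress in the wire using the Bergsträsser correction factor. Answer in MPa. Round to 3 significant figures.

Spring index C = D/d = 11.9/1.4 = 8.5000
K_B = (4C+2)/(4C−3) = 36.000/31.000 = 1.1613
τ₀ = 8FD/(πd³) = 8·55.5·11.9/(π·1.4³) = 5283.6/8.6205 = 612.91 MPa
τ_max = K·τ₀ = 1.1613 × 612.91 = 711.77 MPa

712 MPa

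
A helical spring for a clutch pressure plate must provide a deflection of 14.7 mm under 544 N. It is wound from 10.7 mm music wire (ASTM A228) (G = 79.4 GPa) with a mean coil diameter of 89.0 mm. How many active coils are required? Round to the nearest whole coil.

5

Required rate k = F/δ = 544/14.7 = 37.007 N/mm
N_a = Gd⁴/(8D³k) = (79.4×10³ × 10.7⁴)/(8 × 89.0³ × 37.007)
    = 1.04077e+09 / 2.08709e+08 = 4.987 → 5 coils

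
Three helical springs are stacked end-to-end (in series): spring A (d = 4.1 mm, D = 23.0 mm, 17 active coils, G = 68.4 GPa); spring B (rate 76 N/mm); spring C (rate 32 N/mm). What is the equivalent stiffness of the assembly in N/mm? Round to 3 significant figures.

k_A = Gd⁴/(8D³N_a) = (68.4×10³)(4.1⁴)/(8·23.0³·17) = 11.681 N/mm
Series: 1/k_eq = 1/11.681 + 1/76 + 1/32 = 0.13002; k_eq = 7.6912 N/mm

7.69 N/mm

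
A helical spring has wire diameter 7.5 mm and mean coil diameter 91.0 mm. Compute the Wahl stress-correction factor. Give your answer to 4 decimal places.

C = D/d = 91.0/7.5 = 12.1333
K_W = (4C−1)/(4C−4) + 0.615/C = 47.533/44.533 + 0.0507 = 1.1181

1.1181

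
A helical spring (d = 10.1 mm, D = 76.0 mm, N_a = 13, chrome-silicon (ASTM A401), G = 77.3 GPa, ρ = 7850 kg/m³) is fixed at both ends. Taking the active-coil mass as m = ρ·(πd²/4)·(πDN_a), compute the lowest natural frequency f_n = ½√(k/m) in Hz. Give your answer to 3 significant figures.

k = Gd⁴/(8D³N_a) = (77.3×10³)(10.1⁴)/(8·76.0³·13) = 17.619 N/mm = 17619 N/m
Wire length L = πDN_a = π·76.0·13 = 3103.9 mm
m = ρ·(πd²/4)·L = 7850 × 80.118×10⁻⁶ m² × 3.1039 m = 1.9521 kg
f_n = ½√(k/m) = 0.5·√(17619/1.9521) = 0.5·√(9025.7) = 47.502 Hz

47.5 Hz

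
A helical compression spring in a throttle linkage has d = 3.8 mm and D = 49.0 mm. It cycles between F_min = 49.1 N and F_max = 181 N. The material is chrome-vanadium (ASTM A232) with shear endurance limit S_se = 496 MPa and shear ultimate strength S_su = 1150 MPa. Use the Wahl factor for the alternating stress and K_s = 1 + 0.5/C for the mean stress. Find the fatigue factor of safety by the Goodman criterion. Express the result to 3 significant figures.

C = D/d = 49.0/3.8 = 12.8947; K_W = (4C−1)/(4C−4)+0.615/C = 1.1107; K_s = 1+0.5/C = 1.0388
F_a = (F_max−F_min)/2 = 65.95 N; F_m = (F_max+F_min)/2 = 115.05 N
τ_a = K_W·8F_aD/(πd³) = 1.1107 × 149.97 = 166.58 MPa
τ_m = K_s·8F_mD/(πd³) = 1.0388 × 261.62 = 271.77 MPa
Goodman: 1/n_f = τ_a/S_se + τ_m/S_su = 166.58/496 + 271.77/1150 = 0.33584 + 0.23632 = 0.57216
n_f = 1/0.57216 = 1.748

1.75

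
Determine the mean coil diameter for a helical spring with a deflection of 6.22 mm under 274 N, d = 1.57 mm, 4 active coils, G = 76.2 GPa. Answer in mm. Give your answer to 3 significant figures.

6.90 mm

Required rate k = F/δ = 274/6.22 = 44.051 N/mm
D = (Gd⁴/(8N_a·k))^(1/3) = (76.2×10³·1.57⁴/(8·4·44.051))^(1/3)
  = (328.43)^(1/3) = 6.8995 mm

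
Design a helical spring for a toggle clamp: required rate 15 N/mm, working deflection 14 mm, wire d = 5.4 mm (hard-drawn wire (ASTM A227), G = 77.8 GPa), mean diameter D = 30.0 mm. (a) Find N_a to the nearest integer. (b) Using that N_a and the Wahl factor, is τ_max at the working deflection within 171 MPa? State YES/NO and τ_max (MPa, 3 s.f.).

N_a = Gd⁴/(8D³k) = (77.8×10³)(5.4⁴)/(8·30.0³·15) = 20.42 → N_a = 20
Actual rate k = Gd⁴/(8D³·20) = 15.313 N/mm
Working load F = kδ = 15.313·14 = 214.39 N
C = 30.0/5.4 = 5.5556; K_W = (4C−1)/(4C−4)+0.615/C = 1.2753
τ_max = K_W·8FD/(πd³) = 1.2753·104.01 = 132.65 MPa
τ_max ≤ 171 MPa → acceptable

(a) 20 coils; (b) YES, τ_max = 133 MPa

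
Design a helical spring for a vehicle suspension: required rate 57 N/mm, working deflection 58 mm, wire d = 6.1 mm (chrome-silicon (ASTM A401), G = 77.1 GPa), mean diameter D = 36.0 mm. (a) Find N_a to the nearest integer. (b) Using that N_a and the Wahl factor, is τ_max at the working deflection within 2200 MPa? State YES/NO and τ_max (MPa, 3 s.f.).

(a) 5 coils; (b) YES, τ_max = 1680 MPa

N_a = Gd⁴/(8D³k) = (77.1×10³)(6.1⁴)/(8·36.0³·57) = 5.018 → N_a = 5
Actual rate k = Gd⁴/(8D³·5) = 57.201 N/mm
Working load F = kδ = 57.201·58 = 3317.7 N
C = 36.0/6.1 = 5.9016; K_W = (4C−1)/(4C−4)+0.615/C = 1.2572
τ_max = K_W·8FD/(πd³) = 1.2572·1339.9 = 1684.6 MPa
τ_max ≤ 2200 MPa → acceptable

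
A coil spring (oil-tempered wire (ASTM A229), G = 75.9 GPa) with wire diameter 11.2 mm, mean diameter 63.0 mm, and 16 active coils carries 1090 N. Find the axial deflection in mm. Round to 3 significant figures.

k = Gd⁴/(8D³N_a) = (75.9×10³)(11.2⁴)/(8·63.0³·16) = 37.315 N/mm
δ = F/k = 1090 / 37.315 = 29.211 mm

29.2 mm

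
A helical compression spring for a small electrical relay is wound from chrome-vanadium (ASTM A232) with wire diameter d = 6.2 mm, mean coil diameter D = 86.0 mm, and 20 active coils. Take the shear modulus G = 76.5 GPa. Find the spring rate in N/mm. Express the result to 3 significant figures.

1.11 N/mm

k = Gd⁴/(8D³N_a) = (76.5×10³ × 6.2⁴) / (8 × 86.0³ × 20)
  = 1.13039e+08 / 1.01769e+08 = 1.1107 N/mm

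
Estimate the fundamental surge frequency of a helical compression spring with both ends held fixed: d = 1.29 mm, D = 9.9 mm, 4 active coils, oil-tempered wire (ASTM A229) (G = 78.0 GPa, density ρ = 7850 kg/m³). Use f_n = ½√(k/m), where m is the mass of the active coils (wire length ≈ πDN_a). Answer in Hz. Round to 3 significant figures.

1170 Hz

k = Gd⁴/(8D³N_a) = (78.0×10³)(1.29⁴)/(8·9.9³·4) = 6.9566 N/mm = 6956.6 N/m
Wire length L = πDN_a = π·9.9·4 = 124.41 mm
m = ρ·(πd²/4)·L = 7850 × 1.307×10⁻⁶ m² × 0.12441 m = 0.0012764 kg
f_n = ½√(k/m) = 0.5·√(6956.6/0.0012764) = 0.5·√(5.4502e+06) = 1167.3 Hz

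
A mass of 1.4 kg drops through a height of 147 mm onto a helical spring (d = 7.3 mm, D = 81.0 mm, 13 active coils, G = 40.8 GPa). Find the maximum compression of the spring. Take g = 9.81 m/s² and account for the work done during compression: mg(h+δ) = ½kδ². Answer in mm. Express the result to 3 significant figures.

k = Gd⁴/(8D³N_a) = (40.8×10³)(7.3⁴)/(8·81.0³·13) = 2.0963 N/mm
W = mg = 1.4 × 9.81 = 13.734 N
½kδ² − Wδ − Wh = 0 → δ = (W + √(W² + 2kWh))/k
δ = (13.734 + √(188.62 + 8464.62))/2.0963 = (13.734 + 93.023)/2.0963 = 50.925 mm

50.9 mm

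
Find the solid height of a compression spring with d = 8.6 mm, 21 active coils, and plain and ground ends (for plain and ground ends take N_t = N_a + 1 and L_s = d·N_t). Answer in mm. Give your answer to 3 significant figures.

plain and ground ends: N_t = N_a + 1 = 21 + 1 = 22
L_s = d·N_t = 8.6 × 22 = 189.2 mm

189 mm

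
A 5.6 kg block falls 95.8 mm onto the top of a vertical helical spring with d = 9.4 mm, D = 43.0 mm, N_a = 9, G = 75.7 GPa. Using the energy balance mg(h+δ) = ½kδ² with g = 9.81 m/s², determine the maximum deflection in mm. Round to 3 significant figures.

k = Gd⁴/(8D³N_a) = (75.7×10³)(9.4⁴)/(8·43.0³·9) = 103.25 N/mm
W = mg = 5.6 × 9.81 = 54.936 N
½kδ² − Wδ − Wh = 0 → δ = (W + √(W² + 2kWh))/k
δ = (54.936 + √(3018 + 1.08673e+06))/103.25 = (54.936 + 1043.9)/103.25 = 10.643 mm

10.6 mm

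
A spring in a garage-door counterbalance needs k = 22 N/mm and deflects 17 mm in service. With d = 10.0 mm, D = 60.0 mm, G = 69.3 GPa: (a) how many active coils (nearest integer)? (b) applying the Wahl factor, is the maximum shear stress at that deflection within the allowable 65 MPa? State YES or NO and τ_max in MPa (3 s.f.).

N_a = Gd⁴/(8D³k) = (69.3×10³)(10.0⁴)/(8·60.0³·22) = 18.23 → N_a = 18
Actual rate k = Gd⁴/(8D³·18) = 22.28 N/mm
Working load F = kδ = 22.28·17 = 378.76 N
C = 60.0/10.0 = 6.0000; K_W = (4C−1)/(4C−4)+0.615/C = 1.2525
τ_max = K_W·8FD/(πd³) = 1.2525·57.871 = 72.483 MPa
τ_max > 65 MPa → exceeds allowable

(a) 18 coils; (b) NO, τ_max = 72.5 MPa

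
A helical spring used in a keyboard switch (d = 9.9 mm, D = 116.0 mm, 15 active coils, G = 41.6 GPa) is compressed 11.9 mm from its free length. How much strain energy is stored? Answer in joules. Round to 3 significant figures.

0.151 J

k = Gd⁴/(8D³N_a) = (41.6×10³)(9.9⁴)/(8·116.0³·15) = 2.1334 N/mm
U = ½kδ² = 0.5 × 2.1334 × 11.9² = 151.06 N·mm = 0.15106 J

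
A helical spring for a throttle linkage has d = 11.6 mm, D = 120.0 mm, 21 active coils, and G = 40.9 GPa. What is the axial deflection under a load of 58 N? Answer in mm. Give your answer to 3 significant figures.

k = Gd⁴/(8D³N_a) = (40.9×10³)(11.6⁴)/(8·120.0³·21) = 2.551 N/mm
δ = F/k = 58 / 2.551 = 22.737 mm

22.7 mm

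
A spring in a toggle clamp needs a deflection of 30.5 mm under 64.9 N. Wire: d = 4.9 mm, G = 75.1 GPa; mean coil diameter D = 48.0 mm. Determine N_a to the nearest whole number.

23

Required rate k = F/δ = 64.9/30.5 = 2.1279 N/mm
N_a = Gd⁴/(8D³k) = (75.1×10³ × 4.9⁴)/(8 × 48.0³ × 2.1279)
    = 4.32937e+07 / 1.8826e+06 = 23 → 23 coils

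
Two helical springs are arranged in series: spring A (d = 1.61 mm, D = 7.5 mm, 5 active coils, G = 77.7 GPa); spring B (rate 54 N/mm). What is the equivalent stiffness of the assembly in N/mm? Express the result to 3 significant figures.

k_A = Gd⁴/(8D³N_a) = (77.7×10³)(1.61⁴)/(8·7.5³·5) = 30.937 N/mm
Series: 1/k_eq = 1/30.937 + 1/54 = 0.050842; k_eq = 19.669 N/mm

19.7 N/mm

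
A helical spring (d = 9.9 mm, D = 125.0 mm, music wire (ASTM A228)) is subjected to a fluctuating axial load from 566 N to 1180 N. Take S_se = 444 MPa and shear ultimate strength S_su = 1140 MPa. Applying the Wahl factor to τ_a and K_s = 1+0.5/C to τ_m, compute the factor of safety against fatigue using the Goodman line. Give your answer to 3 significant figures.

C = D/d = 125.0/9.9 = 12.6263; K_W = (4C−1)/(4C−4)+0.615/C = 1.1132; K_s = 1+0.5/C = 1.0396
F_a = (F_max−F_min)/2 = 307 N; F_m = (F_max+F_min)/2 = 873 N
τ_a = K_W·8F_aD/(πd³) = 1.1132 × 100.71 = 112.11 MPa
τ_m = K_s·8F_mD/(πd³) = 1.0396 × 286.39 = 297.73 MPa
Goodman: 1/n_f = τ_a/S_se + τ_m/S_su = 112.11/444 + 297.73/1140 = 0.25251 + 0.26117 = 0.51368
n_f = 1/0.51368 = 1.947

1.95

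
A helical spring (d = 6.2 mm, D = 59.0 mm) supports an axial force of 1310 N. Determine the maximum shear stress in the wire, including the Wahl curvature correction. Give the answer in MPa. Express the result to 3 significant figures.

952 MPa

Spring index C = D/d = 59.0/6.2 = 9.5161
K_W = (4C−1)/(4C−4) + 0.615/C = 37.065/34.065 + 0.0646 = 1.1527
τ₀ = 8FD/(πd³) = 8·1310·59.0/(π·6.2³) = 618320/748.73 = 825.83 MPa
τ_max = K·τ₀ = 1.1527 × 825.83 = 951.93 MPa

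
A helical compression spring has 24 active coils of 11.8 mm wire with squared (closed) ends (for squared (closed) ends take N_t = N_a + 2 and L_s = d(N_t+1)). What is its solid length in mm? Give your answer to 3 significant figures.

319 mm

squared (closed) ends: N_t = N_a + 2 = 24 + 2 = 26
L_s = d·(N_t+1) = 11.8 × 27 = 318.6 mm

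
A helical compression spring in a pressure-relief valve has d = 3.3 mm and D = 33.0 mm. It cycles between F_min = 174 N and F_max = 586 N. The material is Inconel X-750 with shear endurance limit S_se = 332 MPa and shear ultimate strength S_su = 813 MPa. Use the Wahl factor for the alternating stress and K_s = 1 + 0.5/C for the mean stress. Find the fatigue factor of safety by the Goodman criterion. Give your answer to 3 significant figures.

C = D/d = 33.0/3.3 = 10.0000; K_W = (4C−1)/(4C−4)+0.615/C = 1.1448; K_s = 1+0.5/C = 1.0500
F_a = (F_max−F_min)/2 = 206 N; F_m = (F_max+F_min)/2 = 380 N
τ_a = K_W·8F_aD/(πd³) = 1.1448 × 481.7 = 551.47 MPa
τ_m = K_s·8F_mD/(πd³) = 1.0500 × 888.58 = 933.01 MPa
Goodman: 1/n_f = τ_a/S_se + τ_m/S_su = 551.47/332 + 933.01/813 = 1.66105 + 1.14761 = 2.8087
n_f = 1/2.8087 = 0.356

0.356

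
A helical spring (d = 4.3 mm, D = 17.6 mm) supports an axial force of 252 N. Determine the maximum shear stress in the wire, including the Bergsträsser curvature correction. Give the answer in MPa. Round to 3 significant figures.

Spring index C = D/d = 17.6/4.3 = 4.0930
K_B = (4C+2)/(4C−3) = 18.372/13.372 = 1.3739
τ₀ = 8FD/(πd³) = 8·252·17.6/(π·4.3³) = 35481.6/249.78 = 142.05 MPa
τ_max = K·τ₀ = 1.3739 × 142.05 = 195.17 MPa

195 MPa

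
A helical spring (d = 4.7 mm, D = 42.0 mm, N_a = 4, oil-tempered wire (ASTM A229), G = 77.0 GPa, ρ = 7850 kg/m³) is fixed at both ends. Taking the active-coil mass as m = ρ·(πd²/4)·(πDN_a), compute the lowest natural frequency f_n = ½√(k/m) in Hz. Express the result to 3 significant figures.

235 Hz

k = Gd⁴/(8D³N_a) = (77.0×10³)(4.7⁴)/(8·42.0³·4) = 15.848 N/mm = 15848 N/m
Wire length L = πDN_a = π·42.0·4 = 527.79 mm
m = ρ·(πd²/4)·L = 7850 × 17.349×10⁻⁶ m² × 0.52779 m = 0.071881 kg
f_n = ½√(k/m) = 0.5·√(15848/0.071881) = 0.5·√(2.2048e+05) = 234.78 Hz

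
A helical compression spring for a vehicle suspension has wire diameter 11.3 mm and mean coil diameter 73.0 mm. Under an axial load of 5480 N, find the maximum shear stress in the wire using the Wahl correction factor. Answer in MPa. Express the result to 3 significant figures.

870 MPa

Spring index C = D/d = 73.0/11.3 = 6.4602
K_W = (4C−1)/(4C−4) + 0.615/C = 24.841/21.841 + 0.0952 = 1.2326
τ₀ = 8FD/(πd³) = 8·5480·73.0/(π·11.3³) = 3.20032e+06/4533 = 706.01 MPa
τ_max = K·τ₀ = 1.2326 × 706.01 = 870.19 MPa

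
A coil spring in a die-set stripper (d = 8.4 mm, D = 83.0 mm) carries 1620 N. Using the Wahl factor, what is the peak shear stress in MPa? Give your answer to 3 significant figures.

662 MPa

Spring index C = D/d = 83.0/8.4 = 9.8810
K_W = (4C−1)/(4C−4) + 0.615/C = 38.524/35.524 + 0.0622 = 1.1467
τ₀ = 8FD/(πd³) = 8·1620·83.0/(π·8.4³) = 1.07568e+06/1862 = 577.69 MPa
τ_max = K·τ₀ = 1.1467 × 577.69 = 662.43 MPa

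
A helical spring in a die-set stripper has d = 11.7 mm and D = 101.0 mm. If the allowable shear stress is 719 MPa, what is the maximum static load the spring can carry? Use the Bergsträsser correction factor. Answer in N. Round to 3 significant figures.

C = D/d = 101.0/11.7 = 8.6325
K_B = (4C+2)/(4C−3) = 36.530/31.530 = 1.1586
τ_max = K·8FD/(πd³) → F_max = τ_allow·πd³/(8DK)
F_max = 719·π·11.7³/(8·101.0·1.1586) = 3.6177e+06/936.13 = 3864.6 N

3860 N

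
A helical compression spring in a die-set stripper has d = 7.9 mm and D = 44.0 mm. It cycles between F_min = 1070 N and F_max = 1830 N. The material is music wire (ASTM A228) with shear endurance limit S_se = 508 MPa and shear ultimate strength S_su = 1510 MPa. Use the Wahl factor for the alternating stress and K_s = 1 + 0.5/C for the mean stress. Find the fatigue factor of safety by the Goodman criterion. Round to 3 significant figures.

2.20

C = D/d = 44.0/7.9 = 5.5696; K_W = (4C−1)/(4C−4)+0.615/C = 1.2745; K_s = 1+0.5/C = 1.0898
F_a = (F_max−F_min)/2 = 380 N; F_m = (F_max+F_min)/2 = 1450 N
τ_a = K_W·8F_aD/(πd³) = 1.2745 × 86.357 = 110.07 MPa
τ_m = K_s·8F_mD/(πd³) = 1.0898 × 329.52 = 359.1 MPa
Goodman: 1/n_f = τ_a/S_se + τ_m/S_su = 110.07/508 + 359.1/1510 = 0.21666 + 0.23781 = 0.45448
n_f = 1/0.45448 = 2.2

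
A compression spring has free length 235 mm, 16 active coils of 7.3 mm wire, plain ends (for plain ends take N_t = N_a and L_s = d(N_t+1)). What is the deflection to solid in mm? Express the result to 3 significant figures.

N_t = 16; L_s = 7.3·17 = 124.1 mm
δ_solid = L₀ − L_s = 235 − 124.1 = 110.9 mm

111 mm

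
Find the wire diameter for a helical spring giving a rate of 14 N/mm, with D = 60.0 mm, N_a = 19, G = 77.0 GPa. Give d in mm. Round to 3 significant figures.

d = (8D³N_a·k / G)^(1/4) = (8·60.0³·19·14 / (77.0×10³))^0.25
  = (5969.5)^0.25 = 8.7899 mm

8.79 mm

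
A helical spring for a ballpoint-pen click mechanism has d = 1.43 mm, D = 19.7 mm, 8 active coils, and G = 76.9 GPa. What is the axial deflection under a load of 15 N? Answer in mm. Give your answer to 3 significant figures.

k = Gd⁴/(8D³N_a) = (76.9×10³)(1.43⁴)/(8·19.7³·8) = 0.65719 N/mm
δ = F/k = 15 / 0.65719 = 22.824 mm

22.8 mm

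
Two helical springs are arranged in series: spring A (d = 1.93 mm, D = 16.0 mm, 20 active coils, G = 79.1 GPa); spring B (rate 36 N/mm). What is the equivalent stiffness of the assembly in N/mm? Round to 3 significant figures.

1.60 N/mm

k_A = Gd⁴/(8D³N_a) = (79.1×10³)(1.93⁴)/(8·16.0³·20) = 1.6747 N/mm
Series: 1/k_eq = 1/1.6747 + 1/36 = 0.62492; k_eq = 1.6002 N/mm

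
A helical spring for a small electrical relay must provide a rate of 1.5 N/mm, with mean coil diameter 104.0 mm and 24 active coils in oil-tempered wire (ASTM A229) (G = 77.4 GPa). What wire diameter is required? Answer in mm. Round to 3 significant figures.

8.04 mm

d = (8D³N_a·k / G)^(1/4) = (8·104.0³·24·1.5 / (77.4×10³))^0.25
  = (4185.5)^0.25 = 8.0434 mm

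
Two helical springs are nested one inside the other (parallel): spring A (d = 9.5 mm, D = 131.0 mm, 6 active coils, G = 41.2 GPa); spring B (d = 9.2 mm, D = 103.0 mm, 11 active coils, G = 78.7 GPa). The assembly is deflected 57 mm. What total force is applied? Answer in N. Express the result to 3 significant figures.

511 N

k_A = Gd⁴/(8D³N_a) = (41.2×10³)(9.5⁴)/(8·131.0³·6) = 3.1098 N/mm
k_B = Gd⁴/(8D³N_a) = (78.7×10³)(9.2⁴)/(8·103.0³·11) = 5.8632 N/mm
Parallel: k_eq = 3.1098 + 5.8632 = 8.973 N/mm
F = k_eq·δ = 8.973·57 = 511.46 N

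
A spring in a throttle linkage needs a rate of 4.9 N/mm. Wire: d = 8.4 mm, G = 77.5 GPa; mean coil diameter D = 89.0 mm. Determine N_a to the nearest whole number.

N_a = Gd⁴/(8D³k) = (77.5×10³ × 8.4⁴)/(8 × 89.0³ × 4.9)
    = 3.8585e+08 / 2.76348e+07 = 13.96 → 14 coils

14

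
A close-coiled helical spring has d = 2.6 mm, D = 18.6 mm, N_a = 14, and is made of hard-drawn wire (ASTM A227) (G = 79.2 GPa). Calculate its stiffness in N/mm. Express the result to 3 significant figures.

5.02 N/mm

k = Gd⁴/(8D³N_a) = (79.2×10³ × 2.6⁴) / (8 × 18.6³ × 14)
  = 3.61925e+06 / 720704 = 5.0218 N/mm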